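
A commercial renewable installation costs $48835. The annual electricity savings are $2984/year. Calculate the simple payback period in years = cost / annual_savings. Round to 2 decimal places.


Simple payback period = initial cost / annual savings
Payback = 48835 / 2984
Payback = 16.37 years

16.37


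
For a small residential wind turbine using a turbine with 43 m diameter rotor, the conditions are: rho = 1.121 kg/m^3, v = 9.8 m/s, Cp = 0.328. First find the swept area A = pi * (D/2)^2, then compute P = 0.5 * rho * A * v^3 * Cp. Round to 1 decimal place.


Step 1 -- Compute swept area:
  A = pi * (D/2)^2 = pi * (43/2)^2 = 1452.2 m^2
Step 2 -- Apply wind power equation:
  P = 0.5 * rho * A * v^3 * Cp
  v^3 = 9.8^3 = 941.192
  P = 0.5 * 1.121 * 1452.2 * 941.192 * 0.328
  P = 251278.0 W

251278.0


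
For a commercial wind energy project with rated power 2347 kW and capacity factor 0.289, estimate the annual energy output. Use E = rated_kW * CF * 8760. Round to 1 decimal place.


Annual energy = rated_kW * capacity_factor * hours_per_year
Given: P_rated = 2347 kW, CF = 0.289, hours = 8760
E = 2347 * 0.289 * 8760
E = 5941759.1 kWh

5941759.1


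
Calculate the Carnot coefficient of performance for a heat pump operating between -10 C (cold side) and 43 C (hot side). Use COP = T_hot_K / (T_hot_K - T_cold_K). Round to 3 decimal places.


Convert to Kelvin:
  T_hot = 43 + 273.15 = 316.15 K
  T_cold = -10 + 273.15 = 263.15 K
Apply Carnot COP formula:
  COP = T_hot_K / (T_hot_K - T_cold_K) = 316.15 / 53.0
  COP = 5.965

5.965


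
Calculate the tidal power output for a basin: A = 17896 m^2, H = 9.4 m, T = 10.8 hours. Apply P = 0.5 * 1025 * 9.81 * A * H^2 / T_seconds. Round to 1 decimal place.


Convert period to seconds: T = 10.8 * 3600 = 38880.0 s
H^2 = 9.4^2 = 88.36
P = 0.5 * rho * g * A * H^2 / T
P = 0.5 * 1025 * 9.81 * 17896 * 88.36 / 38880.0
P = 204478.8 W

204478.8


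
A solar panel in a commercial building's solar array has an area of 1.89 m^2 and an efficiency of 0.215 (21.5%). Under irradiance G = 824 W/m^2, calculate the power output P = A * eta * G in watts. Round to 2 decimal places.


Use the solar power formula P = A * eta * G.
Given: A = 1.89 m^2, eta = 0.215, G = 824 W/m^2
P = 1.89 * 0.215 * 824
P = 334.83 W

334.83


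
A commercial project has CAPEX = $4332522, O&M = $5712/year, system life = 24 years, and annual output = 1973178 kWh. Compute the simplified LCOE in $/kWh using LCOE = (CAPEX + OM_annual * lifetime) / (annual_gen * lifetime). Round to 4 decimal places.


Total cost = CAPEX + OM * lifetime = 4332522 + 5712 * 24 = 4332522 + 137088 = 4469610
Total generation = annual * lifetime = 1973178 * 24 = 47356272 kWh
LCOE = 4469610 / 47356272
LCOE = 0.0944 $/kWh

0.0944


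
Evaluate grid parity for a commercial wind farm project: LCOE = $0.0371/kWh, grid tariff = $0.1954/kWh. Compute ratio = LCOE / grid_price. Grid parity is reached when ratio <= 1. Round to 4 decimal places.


Compare LCOE to grid price:
  LCOE = $0.0371/kWh, Grid price = $0.1954/kWh
  Ratio = LCOE / grid_price = 0.0371 / 0.1954 = 0.1899
  Grid parity achieved (ratio <= 1)? yes

0.1899


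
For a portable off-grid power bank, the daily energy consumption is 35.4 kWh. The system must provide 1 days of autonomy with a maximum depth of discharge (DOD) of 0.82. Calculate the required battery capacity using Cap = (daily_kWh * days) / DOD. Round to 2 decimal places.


Total energy needed = daily * days = 35.4 * 1 = 35.4 kWh
Account for depth of discharge:
  Cap = total_energy / DOD = 35.4 / 0.82
  Cap = 43.17 kWh

43.17


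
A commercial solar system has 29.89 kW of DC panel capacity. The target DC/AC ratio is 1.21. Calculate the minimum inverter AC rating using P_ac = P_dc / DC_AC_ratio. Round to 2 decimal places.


The inverter AC capacity is determined by the DC/AC ratio.
Given: P_dc = 29.89 kW, DC/AC ratio = 1.21
P_ac = P_dc / ratio = 29.89 / 1.21
P_ac = 24.70 kW

24.70


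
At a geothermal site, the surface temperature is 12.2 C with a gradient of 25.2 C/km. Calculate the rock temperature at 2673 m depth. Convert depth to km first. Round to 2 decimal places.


Convert depth to km: 2673 / 1000 = 2.673 km
Temperature increase = gradient * depth_km = 25.2 * 2.673 = 67.36 C
Temperature at depth = T_surface + delta_T = 12.2 + 67.36
T = 79.56 C

79.56


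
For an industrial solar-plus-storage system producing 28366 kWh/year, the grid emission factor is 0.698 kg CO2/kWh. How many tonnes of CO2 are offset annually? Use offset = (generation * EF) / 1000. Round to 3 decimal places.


CO2 offset in kg = generation * emission_factor
CO2 offset = 28366 * 0.698 = 19799.47 kg
Convert to tonnes:
  CO2 offset = 19799.47 / 1000 = 19.799 tonnes

19.799


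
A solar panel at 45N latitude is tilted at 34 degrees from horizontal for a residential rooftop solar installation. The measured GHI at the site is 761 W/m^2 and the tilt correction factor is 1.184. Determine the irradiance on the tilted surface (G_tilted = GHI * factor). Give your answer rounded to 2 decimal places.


Identify the given values:
  GHI = 761 W/m^2, tilt correction factor = 1.184
Apply the formula G_tilted = GHI * factor:
  G_tilted = 761 * 1.184
  G_tilted = 901.02 W/m^2

901.02


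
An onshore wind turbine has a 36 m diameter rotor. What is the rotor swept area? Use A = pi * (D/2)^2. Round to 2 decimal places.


Compute the rotor radius:
  r = D / 2 = 36 / 2 = 18.0 m
Calculate swept area:
  A = pi * r^2 = pi * 18.0^2
  A = 1017.88 m^2

1017.88


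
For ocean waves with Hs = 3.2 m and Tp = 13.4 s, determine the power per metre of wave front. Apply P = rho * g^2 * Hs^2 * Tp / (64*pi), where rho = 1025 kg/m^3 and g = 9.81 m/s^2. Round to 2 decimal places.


Apply wave power formula:
  g^2 = 9.81^2 = 96.2361
  Hs^2 = 3.2^2 = 10.24
  Numerator = rho * g^2 * Hs^2 * Tp = 1025 * 96.2361 * 10.24 * 13.4 = 13535261.02
  Denominator = 64 * pi = 201.0619
  P = 13535261.02 / 201.0619 = 67318.87 W/m

67318.87


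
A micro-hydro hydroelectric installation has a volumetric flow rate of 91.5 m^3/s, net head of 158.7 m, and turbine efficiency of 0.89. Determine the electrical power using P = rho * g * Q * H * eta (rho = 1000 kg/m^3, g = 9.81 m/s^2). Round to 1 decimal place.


Apply the hydropower formula P = rho * g * Q * H * eta
rho * g = 1000 * 9.81 = 9810.0
P = 9810.0 * 91.5 * 158.7 * 0.89
P = 126781835.4 W

126781835.4


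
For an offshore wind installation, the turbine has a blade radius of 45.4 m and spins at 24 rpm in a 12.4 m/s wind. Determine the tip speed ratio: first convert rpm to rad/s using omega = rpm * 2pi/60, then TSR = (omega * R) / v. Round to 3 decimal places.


Convert rotational speed to rad/s:
  omega = 24 * 2 * pi / 60 = 2.5133 rad/s
Compute tip speed:
  v_tip = omega * R = 2.5133 * 45.4 = 114.103 m/s
Tip speed ratio:
  TSR = v_tip / v_wind = 114.103 / 12.4 = 9.202

9.202


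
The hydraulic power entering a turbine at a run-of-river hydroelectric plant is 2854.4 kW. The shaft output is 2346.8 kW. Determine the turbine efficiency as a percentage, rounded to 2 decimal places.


Turbine efficiency = (output power / input power) * 100
eta = (2346.8 / 2854.4) * 100
eta = 82.22%

82.22


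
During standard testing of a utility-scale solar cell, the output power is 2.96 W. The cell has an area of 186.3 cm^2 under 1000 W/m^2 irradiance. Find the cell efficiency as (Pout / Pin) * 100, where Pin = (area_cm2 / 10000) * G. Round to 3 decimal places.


First compute the input power:
  Pin = area_cm2 / 10000 * G = 186.3 / 10000 * 1000 = 18.63 W
Then compute efficiency:
  Efficiency = (Pout / Pin) * 100 = (2.96 / 18.63) * 100
  Efficiency = 15.888%

15.888


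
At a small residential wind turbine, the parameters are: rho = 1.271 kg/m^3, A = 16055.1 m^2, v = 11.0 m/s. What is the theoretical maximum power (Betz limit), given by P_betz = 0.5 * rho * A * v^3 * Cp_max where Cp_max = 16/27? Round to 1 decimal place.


The Betz coefficient Cp_max = 16/27 = 0.5926
v^3 = 11.0^3 = 1331.0
P_betz = 0.5 * rho * A * v^3 * Cp_max
P_betz = 0.5 * 1.271 * 16055.1 * 1331.0 * 0.5926
P_betz = 8047534.4 W

8047534.4


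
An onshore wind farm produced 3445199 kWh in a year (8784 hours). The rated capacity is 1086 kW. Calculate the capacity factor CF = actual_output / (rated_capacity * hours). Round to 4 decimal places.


Capacity factor = actual output / maximum possible output
Maximum possible = rated * hours = 1086 * 8784 = 9539424 kWh
CF = 3445199 / 9539424
CF = 0.3612

0.3612


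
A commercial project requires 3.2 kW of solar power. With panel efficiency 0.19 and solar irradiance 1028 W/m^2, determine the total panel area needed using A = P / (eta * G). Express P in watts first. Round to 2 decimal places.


Convert target power to watts: P = 3.2 * 1000 = 3200.0 W
Compute denominator: eta * G = 0.19 * 1028 = 195.32
Required area A = P / (eta * G) = 3200.0 / 195.32
A = 16.38 m^2

16.38


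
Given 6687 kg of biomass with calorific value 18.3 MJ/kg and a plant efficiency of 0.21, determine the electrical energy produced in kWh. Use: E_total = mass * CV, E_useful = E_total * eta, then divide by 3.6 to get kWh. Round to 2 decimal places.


Total energy = mass * CV = 6687 * 18.3 = 122372.1 MJ
Useful energy = total * eta = 122372.1 * 0.21 = 25698.14 MJ
Convert to kWh: 25698.14 / 3.6
Useful energy = 7138.37 kWh

7138.37


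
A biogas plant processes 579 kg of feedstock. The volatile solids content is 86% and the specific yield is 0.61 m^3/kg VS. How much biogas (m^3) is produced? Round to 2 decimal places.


Compute volatile solids:
  VS = mass * VS_fraction = 579 * 0.86 = 497.94 kg
Calculate biogas volume:
  Biogas = VS * specific_yield = 497.94 * 0.61
  Biogas = 303.74 m^3

303.74


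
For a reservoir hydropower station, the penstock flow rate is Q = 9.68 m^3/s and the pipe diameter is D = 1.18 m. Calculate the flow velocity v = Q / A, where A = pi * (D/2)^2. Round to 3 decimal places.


Compute pipe cross-sectional area:
  A = pi * (D/2)^2 = pi * (1.18/2)^2 = 1.0936 m^2
Calculate velocity:
  v = Q / A = 9.68 / 1.0936
  v = 8.852 m/s

8.852


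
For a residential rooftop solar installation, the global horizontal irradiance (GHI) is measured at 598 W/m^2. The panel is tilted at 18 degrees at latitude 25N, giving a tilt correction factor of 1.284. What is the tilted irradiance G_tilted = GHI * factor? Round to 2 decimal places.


Identify the given values:
  GHI = 598 W/m^2, tilt correction factor = 1.284
Apply the formula G_tilted = GHI * factor:
  G_tilted = 598 * 1.284
  G_tilted = 767.83 W/m^2

767.83


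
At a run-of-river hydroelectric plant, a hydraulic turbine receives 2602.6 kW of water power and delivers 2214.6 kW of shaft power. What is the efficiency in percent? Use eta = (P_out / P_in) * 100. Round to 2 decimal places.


Turbine efficiency = (output power / input power) * 100
eta = (2214.6 / 2602.6) * 100
eta = 85.09%

85.09


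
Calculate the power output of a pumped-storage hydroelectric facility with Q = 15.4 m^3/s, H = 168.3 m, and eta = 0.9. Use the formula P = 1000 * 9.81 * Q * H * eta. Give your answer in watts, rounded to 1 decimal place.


Apply the hydropower formula P = rho * g * Q * H * eta
rho * g = 1000 * 9.81 = 9810.0
P = 9810.0 * 15.4 * 168.3 * 0.9
P = 22883178.8 W

22883178.8


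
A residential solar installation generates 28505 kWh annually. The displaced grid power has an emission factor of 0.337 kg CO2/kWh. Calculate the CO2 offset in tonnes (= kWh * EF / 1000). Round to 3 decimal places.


CO2 offset in kg = generation * emission_factor
CO2 offset = 28505 * 0.337 = 9606.19 kg
Convert to tonnes:
  CO2 offset = 9606.19 / 1000 = 9.606 tonnes

9.606


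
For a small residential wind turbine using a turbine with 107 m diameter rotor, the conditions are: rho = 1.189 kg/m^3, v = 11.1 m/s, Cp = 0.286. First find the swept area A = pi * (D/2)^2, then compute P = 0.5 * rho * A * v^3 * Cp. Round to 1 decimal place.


Step 1 -- Compute swept area:
  A = pi * (D/2)^2 = pi * (107/2)^2 = 8992.02 m^2
Step 2 -- Apply wind power equation:
  P = 0.5 * rho * A * v^3 * Cp
  v^3 = 11.1^3 = 1367.631
  P = 0.5 * 1.189 * 8992.02 * 1367.631 * 0.286
  P = 2090953.0 W

2090953.0


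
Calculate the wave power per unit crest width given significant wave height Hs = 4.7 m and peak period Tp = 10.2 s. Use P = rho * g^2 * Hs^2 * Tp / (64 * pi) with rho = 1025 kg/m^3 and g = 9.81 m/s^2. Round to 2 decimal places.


Apply wave power formula:
  g^2 = 9.81^2 = 96.2361
  Hs^2 = 4.7^2 = 22.09
  Numerator = rho * g^2 * Hs^2 * Tp = 1025 * 96.2361 * 22.09 * 10.2 = 22225818.72
  Denominator = 64 * pi = 201.0619
  P = 22225818.72 / 201.0619 = 110542.15 W/m

110542.15


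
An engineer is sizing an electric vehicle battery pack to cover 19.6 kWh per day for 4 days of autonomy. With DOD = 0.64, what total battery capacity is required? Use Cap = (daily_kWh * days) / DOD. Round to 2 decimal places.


Total energy needed = daily * days = 19.6 * 4 = 78.4 kWh
Account for depth of discharge:
  Cap = total_energy / DOD = 78.4 / 0.64
  Cap = 122.50 kWh

122.50


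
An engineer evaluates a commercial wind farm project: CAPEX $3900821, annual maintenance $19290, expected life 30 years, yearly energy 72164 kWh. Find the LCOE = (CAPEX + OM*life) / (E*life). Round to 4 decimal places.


Total cost = CAPEX + OM * lifetime = 3900821 + 19290 * 30 = 3900821 + 578700 = 4479521
Total generation = annual * lifetime = 72164 * 30 = 2164920 kWh
LCOE = 4479521 / 2164920
LCOE = 2.0691 $/kWh

2.0691


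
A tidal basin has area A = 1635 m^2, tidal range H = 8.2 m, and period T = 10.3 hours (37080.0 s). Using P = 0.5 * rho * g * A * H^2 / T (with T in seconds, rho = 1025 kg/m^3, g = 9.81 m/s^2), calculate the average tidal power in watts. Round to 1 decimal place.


Convert period to seconds: T = 10.3 * 3600 = 37080.0 s
H^2 = 8.2^2 = 67.24
P = 0.5 * rho * g * A * H^2 / T
P = 0.5 * 1025 * 9.81 * 1635 * 67.24 / 37080.0
P = 14906.3 W

14906.3


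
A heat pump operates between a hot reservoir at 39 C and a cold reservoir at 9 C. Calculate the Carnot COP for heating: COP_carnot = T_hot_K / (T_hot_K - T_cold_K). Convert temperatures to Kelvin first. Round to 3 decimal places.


Convert to Kelvin:
  T_hot = 39 + 273.15 = 312.15 K
  T_cold = 9 + 273.15 = 282.15 K
Apply Carnot COP formula:
  COP = T_hot_K / (T_hot_K - T_cold_K) = 312.15 / 30.0
  COP = 10.405

10.405


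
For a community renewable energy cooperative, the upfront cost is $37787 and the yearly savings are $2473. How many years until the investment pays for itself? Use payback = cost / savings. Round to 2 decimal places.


Simple payback period = initial cost / annual savings
Payback = 37787 / 2473
Payback = 15.28 years

15.28


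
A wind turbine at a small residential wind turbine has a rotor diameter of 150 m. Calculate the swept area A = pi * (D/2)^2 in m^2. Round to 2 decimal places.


Compute the rotor radius:
  r = D / 2 = 150 / 2 = 75.0 m
Calculate swept area:
  A = pi * r^2 = pi * 75.0^2
  A = 17671.46 m^2

17671.46


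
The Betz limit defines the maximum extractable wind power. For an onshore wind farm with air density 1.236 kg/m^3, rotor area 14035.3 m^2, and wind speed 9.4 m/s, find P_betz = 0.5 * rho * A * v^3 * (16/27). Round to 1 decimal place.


The Betz coefficient Cp_max = 16/27 = 0.5926
v^3 = 9.4^3 = 830.584
P_betz = 0.5 * rho * A * v^3 * Cp_max
P_betz = 0.5 * 1.236 * 14035.3 * 830.584 * 0.5926
P_betz = 4269233.9 W

4269233.9


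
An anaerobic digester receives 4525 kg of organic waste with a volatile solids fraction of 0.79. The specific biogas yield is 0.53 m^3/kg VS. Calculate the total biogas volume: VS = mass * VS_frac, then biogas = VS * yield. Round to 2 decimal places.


Compute volatile solids:
  VS = mass * VS_fraction = 4525 * 0.79 = 3574.75 kg
Calculate biogas volume:
  Biogas = VS * specific_yield = 3574.75 * 0.53
  Biogas = 1894.62 m^3

1894.62


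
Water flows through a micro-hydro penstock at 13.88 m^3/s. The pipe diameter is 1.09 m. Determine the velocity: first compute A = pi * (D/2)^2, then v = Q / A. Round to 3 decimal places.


Compute pipe cross-sectional area:
  A = pi * (D/2)^2 = pi * (1.09/2)^2 = 0.9331 m^2
Calculate velocity:
  v = Q / A = 13.88 / 0.9331
  v = 14.875 m/s

14.875


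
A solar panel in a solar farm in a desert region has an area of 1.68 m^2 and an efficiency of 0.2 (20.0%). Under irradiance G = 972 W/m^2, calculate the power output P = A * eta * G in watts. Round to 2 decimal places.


Use the solar power formula P = A * eta * G.
Given: A = 1.68 m^2, eta = 0.2, G = 972 W/m^2
P = 1.68 * 0.2 * 972
P = 326.59 W

326.59


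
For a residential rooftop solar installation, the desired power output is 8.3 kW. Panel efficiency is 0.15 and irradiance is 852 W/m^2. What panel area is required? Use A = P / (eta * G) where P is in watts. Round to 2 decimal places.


Convert target power to watts: P = 8.3 * 1000 = 8300.0 W
Compute denominator: eta * G = 0.15 * 852 = 127.8
Required area A = P / (eta * G) = 8300.0 / 127.8
A = 64.95 m^2

64.95


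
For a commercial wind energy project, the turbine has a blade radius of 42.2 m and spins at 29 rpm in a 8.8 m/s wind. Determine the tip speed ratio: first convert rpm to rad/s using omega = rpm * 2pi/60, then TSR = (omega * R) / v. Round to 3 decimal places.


Convert rotational speed to rad/s:
  omega = 29 * 2 * pi / 60 = 3.0369 rad/s
Compute tip speed:
  v_tip = omega * R = 3.0369 * 42.2 = 128.156 m/s
Tip speed ratio:
  TSR = v_tip / v_wind = 128.156 / 8.8 = 14.563

14.563


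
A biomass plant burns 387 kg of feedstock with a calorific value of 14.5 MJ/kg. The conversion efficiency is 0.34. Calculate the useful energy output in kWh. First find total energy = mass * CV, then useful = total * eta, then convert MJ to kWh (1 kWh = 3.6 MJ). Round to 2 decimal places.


Total energy = mass * CV = 387 * 14.5 = 5611.5 MJ
Useful energy = total * eta = 5611.5 * 0.34 = 1907.91 MJ
Convert to kWh: 1907.91 / 3.6
Useful energy = 529.98 kWh

529.98


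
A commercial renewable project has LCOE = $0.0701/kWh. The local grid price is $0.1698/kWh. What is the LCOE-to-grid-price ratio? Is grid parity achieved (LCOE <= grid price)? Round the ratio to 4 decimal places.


Compare LCOE to grid price:
  LCOE = $0.0701/kWh, Grid price = $0.1698/kWh
  Ratio = LCOE / grid_price = 0.0701 / 0.1698 = 0.4128
  Grid parity achieved (ratio <= 1)? yes

0.4128


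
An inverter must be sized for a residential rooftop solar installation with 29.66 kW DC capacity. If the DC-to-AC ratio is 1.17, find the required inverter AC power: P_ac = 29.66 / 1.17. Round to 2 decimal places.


The inverter AC capacity is determined by the DC/AC ratio.
Given: P_dc = 29.66 kW, DC/AC ratio = 1.17
P_ac = P_dc / ratio = 29.66 / 1.17
P_ac = 25.35 kW

25.35


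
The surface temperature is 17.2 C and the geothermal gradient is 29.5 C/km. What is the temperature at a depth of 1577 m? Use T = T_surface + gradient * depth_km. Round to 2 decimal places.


Convert depth to km: 1577 / 1000 = 1.577 km
Temperature increase = gradient * depth_km = 29.5 * 1.577 = 46.52 C
Temperature at depth = T_surface + delta_T = 17.2 + 46.52
T = 63.72 C

63.72


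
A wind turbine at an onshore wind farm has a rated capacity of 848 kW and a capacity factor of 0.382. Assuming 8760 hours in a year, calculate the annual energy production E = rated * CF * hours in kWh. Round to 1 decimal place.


Annual energy = rated_kW * capacity_factor * hours_per_year
Given: P_rated = 848 kW, CF = 0.382, hours = 8760
E = 848 * 0.382 * 8760
E = 2837679.4 kWh

2837679.4


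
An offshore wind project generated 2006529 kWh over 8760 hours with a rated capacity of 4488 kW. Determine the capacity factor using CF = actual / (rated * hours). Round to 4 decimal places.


Capacity factor = actual output / maximum possible output
Maximum possible = rated * hours = 4488 * 8760 = 39314880 kWh
CF = 2006529 / 39314880
CF = 0.0510

0.0510


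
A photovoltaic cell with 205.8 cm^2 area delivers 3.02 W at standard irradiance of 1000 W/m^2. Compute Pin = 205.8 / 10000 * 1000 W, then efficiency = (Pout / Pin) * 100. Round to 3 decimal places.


First compute the input power:
  Pin = area_cm2 / 10000 * G = 205.8 / 10000 * 1000 = 20.58 W
Then compute efficiency:
  Efficiency = (Pout / Pin) * 100 = (3.02 / 20.58) * 100
  Efficiency = 14.674%

14.674


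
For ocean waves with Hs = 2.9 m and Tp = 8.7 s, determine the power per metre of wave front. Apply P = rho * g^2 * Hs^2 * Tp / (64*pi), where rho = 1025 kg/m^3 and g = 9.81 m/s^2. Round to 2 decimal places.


Apply wave power formula:
  g^2 = 9.81^2 = 96.2361
  Hs^2 = 2.9^2 = 8.41
  Numerator = rho * g^2 * Hs^2 * Tp = 1025 * 96.2361 * 8.41 * 8.7 = 7217339.4
  Denominator = 64 * pi = 201.0619
  P = 7217339.4 / 201.0619 = 35896.10 W/m

35896.10


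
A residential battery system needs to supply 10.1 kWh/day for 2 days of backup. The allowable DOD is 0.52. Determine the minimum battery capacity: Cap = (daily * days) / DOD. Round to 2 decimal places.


Total energy needed = daily * days = 10.1 * 2 = 20.2 kWh
Account for depth of discharge:
  Cap = total_energy / DOD = 20.2 / 0.52
  Cap = 38.85 kWh

38.85


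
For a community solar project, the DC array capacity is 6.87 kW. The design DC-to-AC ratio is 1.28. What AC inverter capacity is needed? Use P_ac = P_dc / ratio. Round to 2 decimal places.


The inverter AC capacity is determined by the DC/AC ratio.
Given: P_dc = 6.87 kW, DC/AC ratio = 1.28
P_ac = P_dc / ratio = 6.87 / 1.28
P_ac = 5.37 kW

5.37


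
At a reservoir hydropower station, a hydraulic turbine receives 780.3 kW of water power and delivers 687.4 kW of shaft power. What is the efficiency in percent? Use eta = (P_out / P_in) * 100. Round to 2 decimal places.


Turbine efficiency = (output power / input power) * 100
eta = (687.4 / 780.3) * 100
eta = 88.09%

88.09


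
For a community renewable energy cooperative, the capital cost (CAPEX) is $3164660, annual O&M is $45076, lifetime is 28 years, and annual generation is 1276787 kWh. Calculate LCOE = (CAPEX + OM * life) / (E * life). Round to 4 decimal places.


Total cost = CAPEX + OM * lifetime = 3164660 + 45076 * 28 = 3164660 + 1262128 = 4426788
Total generation = annual * lifetime = 1276787 * 28 = 35750036 kWh
LCOE = 4426788 / 35750036
LCOE = 0.1238 $/kWh

0.1238


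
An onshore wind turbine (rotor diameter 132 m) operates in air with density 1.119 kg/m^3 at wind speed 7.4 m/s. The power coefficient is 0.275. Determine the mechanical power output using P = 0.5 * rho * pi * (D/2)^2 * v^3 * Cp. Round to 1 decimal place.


Step 1 -- Compute swept area:
  A = pi * (D/2)^2 = pi * (132/2)^2 = 13684.78 m^2
Step 2 -- Apply wind power equation:
  P = 0.5 * rho * A * v^3 * Cp
  v^3 = 7.4^3 = 405.224
  P = 0.5 * 1.119 * 13684.78 * 405.224 * 0.275
  P = 853229.2 W

853229.2


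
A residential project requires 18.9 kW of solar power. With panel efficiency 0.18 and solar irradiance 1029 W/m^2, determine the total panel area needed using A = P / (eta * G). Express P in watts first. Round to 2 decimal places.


Convert target power to watts: P = 18.9 * 1000 = 18900.0 W
Compute denominator: eta * G = 0.18 * 1029 = 185.22
Required area A = P / (eta * G) = 18900.0 / 185.22
A = 102.04 m^2

102.04


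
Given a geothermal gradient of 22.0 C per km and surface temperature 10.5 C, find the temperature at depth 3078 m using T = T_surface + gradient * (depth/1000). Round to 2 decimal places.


Convert depth to km: 3078 / 1000 = 3.078 km
Temperature increase = gradient * depth_km = 22.0 * 3.078 = 67.72 C
Temperature at depth = T_surface + delta_T = 10.5 + 67.72
T = 78.22 C

78.22


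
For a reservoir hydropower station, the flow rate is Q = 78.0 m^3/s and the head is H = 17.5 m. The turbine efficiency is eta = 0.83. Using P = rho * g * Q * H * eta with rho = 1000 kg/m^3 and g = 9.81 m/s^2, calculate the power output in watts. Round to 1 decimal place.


Apply the hydropower formula P = rho * g * Q * H * eta
rho * g = 1000 * 9.81 = 9810.0
P = 9810.0 * 78.0 * 17.5 * 0.83
P = 11114239.5 W

11114239.5


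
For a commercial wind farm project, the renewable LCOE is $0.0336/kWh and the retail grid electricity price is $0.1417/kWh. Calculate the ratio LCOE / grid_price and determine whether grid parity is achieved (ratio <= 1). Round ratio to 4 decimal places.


Compare LCOE to grid price:
  LCOE = $0.0336/kWh, Grid price = $0.1417/kWh
  Ratio = LCOE / grid_price = 0.0336 / 0.1417 = 0.2371
  Grid parity achieved (ratio <= 1)? yes

0.2371


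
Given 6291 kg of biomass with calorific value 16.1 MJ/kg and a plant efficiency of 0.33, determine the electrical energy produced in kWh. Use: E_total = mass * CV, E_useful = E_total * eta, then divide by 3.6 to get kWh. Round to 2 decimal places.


Total energy = mass * CV = 6291 * 16.1 = 101285.1 MJ
Useful energy = total * eta = 101285.1 * 0.33 = 33424.08 MJ
Convert to kWh: 33424.08 / 3.6
Useful energy = 9284.47 kWh

9284.47


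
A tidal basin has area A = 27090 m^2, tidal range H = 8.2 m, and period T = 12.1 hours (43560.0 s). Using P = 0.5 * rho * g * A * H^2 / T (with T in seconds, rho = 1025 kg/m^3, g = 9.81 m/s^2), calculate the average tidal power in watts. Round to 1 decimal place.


Convert period to seconds: T = 12.1 * 3600 = 43560.0 s
H^2 = 8.2^2 = 67.24
P = 0.5 * rho * g * A * H^2 / T
P = 0.5 * 1025 * 9.81 * 27090 * 67.24 / 43560.0
P = 210238.2 W

210238.2


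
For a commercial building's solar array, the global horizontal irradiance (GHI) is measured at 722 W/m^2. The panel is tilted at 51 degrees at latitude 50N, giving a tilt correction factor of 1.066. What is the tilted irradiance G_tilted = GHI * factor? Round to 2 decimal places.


Identify the given values:
  GHI = 722 W/m^2, tilt correction factor = 1.066
Apply the formula G_tilted = GHI * factor:
  G_tilted = 722 * 1.066
  G_tilted = 769.65 W/m^2

769.65


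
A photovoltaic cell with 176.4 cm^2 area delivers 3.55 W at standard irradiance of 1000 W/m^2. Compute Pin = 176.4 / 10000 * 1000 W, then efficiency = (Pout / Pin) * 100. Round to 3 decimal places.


First compute the input power:
  Pin = area_cm2 / 10000 * G = 176.4 / 10000 * 1000 = 17.64 W
Then compute efficiency:
  Efficiency = (Pout / Pin) * 100 = (3.55 / 17.64) * 100
  Efficiency = 20.125%

20.125


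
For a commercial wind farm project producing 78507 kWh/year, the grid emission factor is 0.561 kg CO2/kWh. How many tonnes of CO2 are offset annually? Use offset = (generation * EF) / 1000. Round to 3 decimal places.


CO2 offset in kg = generation * emission_factor
CO2 offset = 78507 * 0.561 = 44042.43 kg
Convert to tonnes:
  CO2 offset = 44042.43 / 1000 = 44.042 tonnes

44.042


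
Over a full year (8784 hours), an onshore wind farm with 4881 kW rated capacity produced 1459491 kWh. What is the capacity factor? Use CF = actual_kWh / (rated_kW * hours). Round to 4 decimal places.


Capacity factor = actual output / maximum possible output
Maximum possible = rated * hours = 4881 * 8784 = 42874704 kWh
CF = 1459491 / 42874704
CF = 0.0340

0.0340


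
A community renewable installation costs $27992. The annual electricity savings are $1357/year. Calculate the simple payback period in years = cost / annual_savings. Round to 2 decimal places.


Simple payback period = initial cost / annual savings
Payback = 27992 / 1357
Payback = 20.63 years

20.63


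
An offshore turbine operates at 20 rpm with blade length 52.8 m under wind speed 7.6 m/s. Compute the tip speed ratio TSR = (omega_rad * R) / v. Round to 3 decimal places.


Convert rotational speed to rad/s:
  omega = 20 * 2 * pi / 60 = 2.0944 rad/s
Compute tip speed:
  v_tip = omega * R = 2.0944 * 52.8 = 110.584 m/s
Tip speed ratio:
  TSR = v_tip / v_wind = 110.584 / 7.6 = 14.551

14.551


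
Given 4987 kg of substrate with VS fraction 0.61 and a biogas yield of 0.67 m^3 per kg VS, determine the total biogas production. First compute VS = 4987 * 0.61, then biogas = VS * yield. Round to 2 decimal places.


Compute volatile solids:
  VS = mass * VS_fraction = 4987 * 0.61 = 3042.07 kg
Calculate biogas volume:
  Biogas = VS * specific_yield = 3042.07 * 0.67
  Biogas = 2038.19 m^3

2038.19


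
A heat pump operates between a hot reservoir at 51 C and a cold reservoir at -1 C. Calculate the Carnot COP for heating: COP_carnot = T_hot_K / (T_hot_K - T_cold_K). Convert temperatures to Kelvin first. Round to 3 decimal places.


Convert to Kelvin:
  T_hot = 51 + 273.15 = 324.15 K
  T_cold = -1 + 273.15 = 272.15 K
Apply Carnot COP formula:
  COP = T_hot_K / (T_hot_K - T_cold_K) = 324.15 / 52.0
  COP = 6.234

6.234


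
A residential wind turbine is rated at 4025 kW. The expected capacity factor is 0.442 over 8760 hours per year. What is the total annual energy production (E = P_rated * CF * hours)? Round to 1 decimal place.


Annual energy = rated_kW * capacity_factor * hours_per_year
Given: P_rated = 4025 kW, CF = 0.442, hours = 8760
E = 4025 * 0.442 * 8760
E = 15584478.0 kWh

15584478.0


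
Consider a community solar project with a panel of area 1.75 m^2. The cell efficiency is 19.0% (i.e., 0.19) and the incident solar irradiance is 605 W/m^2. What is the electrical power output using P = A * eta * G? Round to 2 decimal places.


Use the solar power formula P = A * eta * G.
Given: A = 1.75 m^2, eta = 0.19, G = 605 W/m^2
P = 1.75 * 0.19 * 605
P = 201.16 W

201.16


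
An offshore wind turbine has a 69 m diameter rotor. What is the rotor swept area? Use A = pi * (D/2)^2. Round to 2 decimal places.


Compute the rotor radius:
  r = D / 2 = 69 / 2 = 34.5 m
Calculate swept area:
  A = pi * r^2 = pi * 34.5^2
  A = 3739.28 m^2

3739.28


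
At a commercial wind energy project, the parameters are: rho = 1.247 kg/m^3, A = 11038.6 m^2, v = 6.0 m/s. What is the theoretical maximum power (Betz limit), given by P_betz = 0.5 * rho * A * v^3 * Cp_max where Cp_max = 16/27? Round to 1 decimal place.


The Betz coefficient Cp_max = 16/27 = 0.5926
v^3 = 6.0^3 = 216.0
P_betz = 0.5 * rho * A * v^3 * Cp_max
P_betz = 0.5 * 1.247 * 11038.6 * 216.0 * 0.5926
P_betz = 880968.6 W

880968.6


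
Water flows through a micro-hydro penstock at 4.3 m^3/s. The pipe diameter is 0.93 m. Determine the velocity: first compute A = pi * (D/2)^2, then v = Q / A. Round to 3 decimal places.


Compute pipe cross-sectional area:
  A = pi * (D/2)^2 = pi * (0.93/2)^2 = 0.6793 m^2
Calculate velocity:
  v = Q / A = 4.3 / 0.6793
  v = 6.330 m/s

6.330


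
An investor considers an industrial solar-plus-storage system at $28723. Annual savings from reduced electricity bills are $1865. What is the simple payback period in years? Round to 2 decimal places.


Simple payback period = initial cost / annual savings
Payback = 28723 / 1865
Payback = 15.40 years

15.40


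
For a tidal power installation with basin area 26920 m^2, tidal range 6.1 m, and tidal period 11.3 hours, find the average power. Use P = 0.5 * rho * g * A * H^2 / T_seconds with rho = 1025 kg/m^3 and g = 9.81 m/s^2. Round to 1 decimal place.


Convert period to seconds: T = 11.3 * 3600 = 40680.0 s
H^2 = 6.1^2 = 37.21
P = 0.5 * rho * g * A * H^2 / T
P = 0.5 * 1025 * 9.81 * 26920 * 37.21 / 40680.0
P = 123798.9 W

123798.9


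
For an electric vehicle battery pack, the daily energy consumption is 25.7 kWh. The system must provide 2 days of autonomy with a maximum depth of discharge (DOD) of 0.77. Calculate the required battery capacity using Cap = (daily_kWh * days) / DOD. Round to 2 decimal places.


Total energy needed = daily * days = 25.7 * 2 = 51.4 kWh
Account for depth of discharge:
  Cap = total_energy / DOD = 51.4 / 0.77
  Cap = 66.75 kWh

66.75


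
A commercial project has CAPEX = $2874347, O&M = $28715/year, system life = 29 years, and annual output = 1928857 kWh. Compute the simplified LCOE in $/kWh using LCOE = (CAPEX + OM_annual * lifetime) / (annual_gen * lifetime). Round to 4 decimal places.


Total cost = CAPEX + OM * lifetime = 2874347 + 28715 * 29 = 2874347 + 832735 = 3707082
Total generation = annual * lifetime = 1928857 * 29 = 55936853 kWh
LCOE = 3707082 / 55936853
LCOE = 0.0663 $/kWh

0.0663


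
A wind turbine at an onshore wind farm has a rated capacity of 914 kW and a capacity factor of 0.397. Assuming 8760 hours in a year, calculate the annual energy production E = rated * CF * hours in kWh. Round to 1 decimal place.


Annual energy = rated_kW * capacity_factor * hours_per_year
Given: P_rated = 914 kW, CF = 0.397, hours = 8760
E = 914 * 0.397 * 8760
E = 3178636.1 kWh

3178636.1


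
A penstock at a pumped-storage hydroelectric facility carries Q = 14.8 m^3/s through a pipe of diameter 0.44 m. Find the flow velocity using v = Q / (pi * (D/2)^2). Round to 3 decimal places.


Compute pipe cross-sectional area:
  A = pi * (D/2)^2 = pi * (0.44/2)^2 = 0.1521 m^2
Calculate velocity:
  v = Q / A = 14.8 / 0.1521
  v = 97.334 m/s

97.334


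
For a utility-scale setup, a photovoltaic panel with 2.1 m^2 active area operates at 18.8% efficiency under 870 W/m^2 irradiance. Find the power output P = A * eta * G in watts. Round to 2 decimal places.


Use the solar power formula P = A * eta * G.
Given: A = 2.1 m^2, eta = 0.188, G = 870 W/m^2
P = 2.1 * 0.188 * 870
P = 343.48 W

343.48


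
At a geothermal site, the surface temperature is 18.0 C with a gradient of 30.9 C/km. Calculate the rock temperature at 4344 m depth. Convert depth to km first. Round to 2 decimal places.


Convert depth to km: 4344 / 1000 = 4.344 km
Temperature increase = gradient * depth_km = 30.9 * 4.344 = 134.23 C
Temperature at depth = T_surface + delta_T = 18.0 + 134.23
T = 152.23 C

152.23


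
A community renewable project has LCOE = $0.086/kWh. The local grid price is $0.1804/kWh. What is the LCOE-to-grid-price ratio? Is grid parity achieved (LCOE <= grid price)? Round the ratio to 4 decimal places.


Compare LCOE to grid price:
  LCOE = $0.086/kWh, Grid price = $0.1804/kWh
  Ratio = LCOE / grid_price = 0.086 / 0.1804 = 0.4767
  Grid parity achieved (ratio <= 1)? yes

0.4767


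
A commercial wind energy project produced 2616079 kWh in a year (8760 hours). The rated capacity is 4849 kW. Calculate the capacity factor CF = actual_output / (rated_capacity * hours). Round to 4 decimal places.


Capacity factor = actual output / maximum possible output
Maximum possible = rated * hours = 4849 * 8760 = 42477240 kWh
CF = 2616079 / 42477240
CF = 0.0616

0.0616


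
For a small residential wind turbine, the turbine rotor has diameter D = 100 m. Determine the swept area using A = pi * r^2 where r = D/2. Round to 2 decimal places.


Compute the rotor radius:
  r = D / 2 = 100 / 2 = 50.0 m
Calculate swept area:
  A = pi * r^2 = pi * 50.0^2
  A = 7853.98 m^2

7853.98


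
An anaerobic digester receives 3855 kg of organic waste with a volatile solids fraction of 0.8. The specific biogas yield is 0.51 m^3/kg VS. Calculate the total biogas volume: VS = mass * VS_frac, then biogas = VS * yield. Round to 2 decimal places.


Compute volatile solids:
  VS = mass * VS_fraction = 3855 * 0.8 = 3084.0 kg
Calculate biogas volume:
  Biogas = VS * specific_yield = 3084.0 * 0.51
  Biogas = 1572.84 m^3

1572.84


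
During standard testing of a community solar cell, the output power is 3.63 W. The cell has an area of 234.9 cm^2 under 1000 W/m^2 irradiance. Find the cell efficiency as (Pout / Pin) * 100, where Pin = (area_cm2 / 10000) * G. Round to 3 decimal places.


First compute the input power:
  Pin = area_cm2 / 10000 * G = 234.9 / 10000 * 1000 = 23.49 W
Then compute efficiency:
  Efficiency = (Pout / Pin) * 100 = (3.63 / 23.49) * 100
  Efficiency = 15.453%

15.453


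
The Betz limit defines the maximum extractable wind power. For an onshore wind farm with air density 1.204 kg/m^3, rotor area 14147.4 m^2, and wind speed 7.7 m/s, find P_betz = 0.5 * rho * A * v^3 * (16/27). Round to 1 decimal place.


The Betz coefficient Cp_max = 16/27 = 0.5926
v^3 = 7.7^3 = 456.533
P_betz = 0.5 * rho * A * v^3 * Cp_max
P_betz = 0.5 * 1.204 * 14147.4 * 456.533 * 0.5926
P_betz = 2304101.0 W

2304101.0


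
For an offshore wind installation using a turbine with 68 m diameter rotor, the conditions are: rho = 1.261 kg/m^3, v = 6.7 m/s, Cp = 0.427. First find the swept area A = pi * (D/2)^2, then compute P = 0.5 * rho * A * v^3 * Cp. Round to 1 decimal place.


Step 1 -- Compute swept area:
  A = pi * (D/2)^2 = pi * (68/2)^2 = 3631.68 m^2
Step 2 -- Apply wind power equation:
  P = 0.5 * rho * A * v^3 * Cp
  v^3 = 6.7^3 = 300.763
  P = 0.5 * 1.261 * 3631.68 * 300.763 * 0.427
  P = 294066.2 W

294066.2


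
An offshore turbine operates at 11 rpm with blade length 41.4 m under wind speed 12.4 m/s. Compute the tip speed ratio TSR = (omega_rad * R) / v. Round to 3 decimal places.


Convert rotational speed to rad/s:
  omega = 11 * 2 * pi / 60 = 1.1519 rad/s
Compute tip speed:
  v_tip = omega * R = 1.1519 * 41.4 = 47.689 m/s
Tip speed ratio:
  TSR = v_tip / v_wind = 47.689 / 12.4 = 3.846

3.846


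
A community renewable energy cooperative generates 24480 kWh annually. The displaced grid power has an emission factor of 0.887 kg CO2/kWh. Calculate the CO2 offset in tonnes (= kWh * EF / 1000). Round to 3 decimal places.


CO2 offset in kg = generation * emission_factor
CO2 offset = 24480 * 0.887 = 21713.76 kg
Convert to tonnes:
  CO2 offset = 21713.76 / 1000 = 21.714 tonnes

21.714


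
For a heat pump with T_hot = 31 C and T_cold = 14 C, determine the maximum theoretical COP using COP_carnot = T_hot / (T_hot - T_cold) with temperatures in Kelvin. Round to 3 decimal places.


Convert to Kelvin:
  T_hot = 31 + 273.15 = 304.15 K
  T_cold = 14 + 273.15 = 287.15 K
Apply Carnot COP formula:
  COP = T_hot_K / (T_hot_K - T_cold_K) = 304.15 / 17.0
  COP = 17.891

17.891


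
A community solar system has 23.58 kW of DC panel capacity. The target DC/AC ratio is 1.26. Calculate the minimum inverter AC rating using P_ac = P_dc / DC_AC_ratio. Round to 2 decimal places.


The inverter AC capacity is determined by the DC/AC ratio.
Given: P_dc = 23.58 kW, DC/AC ratio = 1.26
P_ac = P_dc / ratio = 23.58 / 1.26
P_ac = 18.71 kW

18.71


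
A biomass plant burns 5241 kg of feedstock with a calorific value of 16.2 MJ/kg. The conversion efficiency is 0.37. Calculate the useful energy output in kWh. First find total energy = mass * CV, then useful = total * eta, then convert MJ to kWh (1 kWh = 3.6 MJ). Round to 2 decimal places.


Total energy = mass * CV = 5241 * 16.2 = 84904.2 MJ
Useful energy = total * eta = 84904.2 * 0.37 = 31414.55 MJ
Convert to kWh: 31414.55 / 3.6
Useful energy = 8726.27 kWh

8726.27


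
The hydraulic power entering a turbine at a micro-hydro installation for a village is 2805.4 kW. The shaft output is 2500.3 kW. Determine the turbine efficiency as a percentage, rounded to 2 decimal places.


Turbine efficiency = (output power / input power) * 100
eta = (2500.3 / 2805.4) * 100
eta = 89.12%

89.12


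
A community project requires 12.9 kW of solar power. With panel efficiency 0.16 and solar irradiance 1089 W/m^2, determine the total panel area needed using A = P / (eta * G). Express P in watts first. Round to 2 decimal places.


Convert target power to watts: P = 12.9 * 1000 = 12900.0 W
Compute denominator: eta * G = 0.16 * 1089 = 174.24
Required area A = P / (eta * G) = 12900.0 / 174.24
A = 74.04 m^2

74.04


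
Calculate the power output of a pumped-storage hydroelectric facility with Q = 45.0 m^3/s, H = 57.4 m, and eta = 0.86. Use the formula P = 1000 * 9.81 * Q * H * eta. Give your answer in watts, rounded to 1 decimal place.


Apply the hydropower formula P = rho * g * Q * H * eta
rho * g = 1000 * 9.81 = 9810.0
P = 9810.0 * 45.0 * 57.4 * 0.86
P = 21791737.8 W

21791737.8


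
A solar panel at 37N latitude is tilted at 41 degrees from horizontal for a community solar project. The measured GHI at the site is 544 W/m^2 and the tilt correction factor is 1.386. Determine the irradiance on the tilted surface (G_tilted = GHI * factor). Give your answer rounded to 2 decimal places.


Identify the given values:
  GHI = 544 W/m^2, tilt correction factor = 1.386
Apply the formula G_tilted = GHI * factor:
  G_tilted = 544 * 1.386
  G_tilted = 753.98 W/m^2

753.98
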